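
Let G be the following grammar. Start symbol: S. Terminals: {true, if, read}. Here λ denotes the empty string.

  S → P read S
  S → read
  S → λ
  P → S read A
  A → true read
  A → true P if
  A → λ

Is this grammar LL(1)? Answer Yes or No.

FIRST(S) = {λ, read}
FIRST(P) = {read}
FIRST(A) = {λ, true}
FOLLOW(S) = {$, read}
FOLLOW(P) = {if, read}
FOLLOW(A) = {if, read}
Cell M[A, true] receives both A → true read and A → true P if — the grammar is not LL(1).

No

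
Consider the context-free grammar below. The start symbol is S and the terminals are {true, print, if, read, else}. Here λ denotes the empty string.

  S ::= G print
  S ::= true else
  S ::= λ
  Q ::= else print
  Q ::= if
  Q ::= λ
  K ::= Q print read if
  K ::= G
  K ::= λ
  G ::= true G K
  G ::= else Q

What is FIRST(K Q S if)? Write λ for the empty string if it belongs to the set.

{else, if, print, true}

FIRST(Q) = {λ, else, if}
FIRST(G) = {else, true}
FIRST(S) = {λ, else, true}  (via G print)
FIRST(K) = {λ, else, if, print, true}  (via Q print read if, G)
FIRST(K Q S if): take FIRST of each symbol in turn, carrying on past any symbol whose FIRST contains λ; result {else, if, print, true}.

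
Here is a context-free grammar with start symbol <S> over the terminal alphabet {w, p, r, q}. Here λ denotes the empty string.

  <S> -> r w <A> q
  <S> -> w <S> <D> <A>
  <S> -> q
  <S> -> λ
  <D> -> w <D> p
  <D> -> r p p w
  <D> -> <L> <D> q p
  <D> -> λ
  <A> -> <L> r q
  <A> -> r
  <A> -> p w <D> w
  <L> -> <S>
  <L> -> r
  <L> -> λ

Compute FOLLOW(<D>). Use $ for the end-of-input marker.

{p, q, r, w}

FIRST(<S>): from <S>->r w <A> q we get {r}; from <S>->w <S> <D> <A> we get {w}; from <S>->q we get {q}; from <S>->λ we get {λ}. So FIRST(<S>) = {λ, q, r, w}.
FIRST(<L>): from <L>-><S> we get {λ, q, r, w}; from <L>->r we get {r}; from <L>->λ we get {λ}. So FIRST(<L>) = {λ, q, r, w}.
FIRST(<D>): from <D>->w <D> p we get {w}; from <D>->r p p w we get {r}; from <D>-><L> <D> q p we get {q, r, w}; from <D>->λ we get {λ}. So FIRST(<D>) = {λ, q, r, w}.
FIRST(<A>): from <A>-><L> r q we get {q, r, w}; from <A>->r we get {r}; from <A>->p w <D> w we get {p}. So FIRST(<A>) = {p, q, r, w}.
FOLLOW(<S>) includes $ since <S> is the start symbol.
FOLLOW(<D>): in <S>->w <S> <D> <A>, <D> is followed by <A> with FIRST {p, q, r, w}; in <D>->w <D> p, <D> is followed by p with FIRST {p}; in <D>-><L> <D> q p, <D> is followed by q p with FIRST {q}; in <A>->p w <D> w, <D> is followed by w with FIRST {w}. Thus FOLLOW(<D>) = {p, q, r, w}.
FOLLOW(<L>): in <D>-><L> <D> q p, <L> is followed by <D> q p with FIRST {q, r, w}; in <A>-><L> r q, <L> is followed by r q with FIRST {r}. Thus FOLLOW(<L>) = {q, r, w}.
FOLLOW(<S>): in <S>->w <S> <D> <A>, <S> is followed by <D> <A> with FIRST {p, q, r, w}; in <L>-><S>, the suffix after <S> is empty, so FOLLOW(<S>) ⊇ FOLLOW(<L>) = {q, r, w}. Thus FOLLOW(<S>) = {$, p, q, r, w}.
FOLLOW(<A>): in <S>->r w <A> q, <A> is followed by q with FIRST {q}; in <S>->w <S> <D> <A>, the suffix after <A> is empty, so FOLLOW(<A>) ⊇ FOLLOW(<S>) = {$, p, q, r, w}. Thus FOLLOW(<A>) = {$, p, q, r, w}.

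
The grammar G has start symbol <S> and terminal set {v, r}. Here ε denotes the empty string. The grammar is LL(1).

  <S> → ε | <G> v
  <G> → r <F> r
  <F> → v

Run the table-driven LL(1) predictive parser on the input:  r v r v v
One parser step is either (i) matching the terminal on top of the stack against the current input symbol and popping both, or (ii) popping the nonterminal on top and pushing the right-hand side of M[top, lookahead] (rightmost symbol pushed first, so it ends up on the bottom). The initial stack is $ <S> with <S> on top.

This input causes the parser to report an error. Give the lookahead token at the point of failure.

step 1: stack=$ <S>  input=r v r v v $  — expand <S> → <G> v
step 2: stack=$ v <G>  input=r v r v v $  — expand <G> → r <F> r
step 3: stack=$ v r <F> r  input=r v r v v $  — match r
step 4: stack=$ v r <F>  input=v r v v $  — expand <F> → v
step 5: stack=$ v r v  input=v r v v $  — match v
step 6: stack=$ v r  input=r v v $  — match r
step 7: stack=$ v  input=v v $  — match v
step 8: stack=$  input=v $  — error: stack empty but input remains

v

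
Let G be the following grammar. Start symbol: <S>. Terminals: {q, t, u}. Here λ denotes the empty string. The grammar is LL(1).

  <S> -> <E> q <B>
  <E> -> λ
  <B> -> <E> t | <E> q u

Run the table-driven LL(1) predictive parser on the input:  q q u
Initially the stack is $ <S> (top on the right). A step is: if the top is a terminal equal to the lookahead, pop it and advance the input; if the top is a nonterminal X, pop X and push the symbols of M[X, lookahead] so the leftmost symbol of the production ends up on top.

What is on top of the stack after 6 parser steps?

step 1: stack=$ <S>  input=q q u $  — expand <S> -> <E> q <B>
step 2: stack=$ <B> q <E>  input=q q u $  — expand <E> -> λ
step 3: stack=$ <B> q  input=q q u $  — match q
step 4: stack=$ <B>  input=q u $  — expand <B> -> <E> q u
step 5: stack=$ u q <E>  input=q u $  — expand <E> -> λ
step 6: stack=$ u q  input=q u $  — match q
Stack after step 6: $ u (top = u).

u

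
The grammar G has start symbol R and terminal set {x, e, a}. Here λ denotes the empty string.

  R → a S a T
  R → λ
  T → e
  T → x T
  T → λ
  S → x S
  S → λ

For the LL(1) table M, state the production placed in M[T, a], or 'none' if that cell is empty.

FIRST(R): from R→a S a T we get {a}; from R→λ we get {λ}. So FIRST(R) = {λ, a}.
FIRST(T): from T→e we get {e}; from T→x T we get {x}; from T→λ we get {λ}. So FIRST(T) = {λ, e, x}.
FIRST(S): from S→x S we get {x}; from S→λ we get {λ}. So FIRST(S) = {λ, x}.
FOLLOW(R) includes $ since R is the start symbol.
FOLLOW(R): R appears on no right-hand side. Thus FOLLOW(R) = {$}.
FOLLOW(T): in R→a S a T, the suffix after T is empty, so FOLLOW(T) ⊇ FOLLOW(R) = {$}; in T→x T, the suffix after T is empty (adds nothing new). Thus FOLLOW(T) = {$}.
For T → e: FIRST(e) = {e}, so it goes in M[T, t] for t ∈ {e}.
For T → x T: FIRST(x T) = {x}, so it goes in M[T, t] for t ∈ {x}.
For T → λ: FIRST(λ) = {λ}, so it goes in M[T, t] for t ∈ {}; since λ ∈ FIRST, also for every t ∈ FOLLOW(T) = {$}.
None of these place a production in M[T, a].

none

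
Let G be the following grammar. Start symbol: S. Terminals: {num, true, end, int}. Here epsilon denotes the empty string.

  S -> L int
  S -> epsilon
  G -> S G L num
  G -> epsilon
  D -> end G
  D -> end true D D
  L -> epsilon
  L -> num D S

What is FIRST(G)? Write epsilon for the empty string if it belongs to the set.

FIRST(D): from D->end G we get {end}; from D->end true D D we get {end}. So FIRST(D) = {end}.
FIRST(L): from L->epsilon we get {epsilon}; from L->num D S we get {num}. So FIRST(L) = {epsilon, num}.
FIRST(S): from S->L int we get {int, num}; from S->epsilon we get {epsilon}. So FIRST(S) = {epsilon, int, num}.
FIRST(G): from G->S G L num we get {int, num}; from G->epsilon we get {epsilon}. So FIRST(G) = {epsilon, int, num}.

{epsilon, int, num}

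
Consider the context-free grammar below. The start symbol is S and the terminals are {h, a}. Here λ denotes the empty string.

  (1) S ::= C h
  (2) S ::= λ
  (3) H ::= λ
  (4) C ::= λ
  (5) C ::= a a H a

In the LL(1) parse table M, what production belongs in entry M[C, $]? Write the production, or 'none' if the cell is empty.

none

FIRST(H) = {λ}
FIRST(C) = {λ, a}
FIRST(S) = {λ, a, h}  (via C h)
FOLLOW(S) includes $ since S is the start symbol.
FOLLOW(C): in S::=C h, C is followed by h with FIRST {h}. Thus FOLLOW(C) = {h}.
For C ::= λ: FIRST(λ) = {λ}, so it goes in M[C, t] for t ∈ {}; since λ ∈ FIRST, also for every t ∈ FOLLOW(C) = {h}.
For C ::= a a H a: FIRST(a a H a) = {a}, so it goes in M[C, t] for t ∈ {a}.
None of these place a production in M[C, $].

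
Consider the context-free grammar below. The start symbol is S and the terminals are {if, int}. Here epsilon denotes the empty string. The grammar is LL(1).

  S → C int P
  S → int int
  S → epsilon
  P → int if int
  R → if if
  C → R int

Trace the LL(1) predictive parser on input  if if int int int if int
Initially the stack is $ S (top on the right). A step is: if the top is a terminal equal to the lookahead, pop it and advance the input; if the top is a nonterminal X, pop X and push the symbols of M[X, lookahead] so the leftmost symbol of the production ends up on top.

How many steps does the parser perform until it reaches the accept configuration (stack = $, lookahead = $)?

step 1: stack=$ S  input=if if int int int if int $  — expand S → C int P
step 2: stack=$ P int C  input=if if int int int if int $  — expand C → R int
step 3: stack=$ P int int R  input=if if int int int if int $  — expand R → if if
step 4: stack=$ P int int if if  input=if if int int int if int $  — match if
step 5: stack=$ P int int if  input=if int int int if int $  — match if
step 6: stack=$ P int int  input=int int int if int $  — match int
step 7: stack=$ P int  input=int int if int $  — match int
step 8: stack=$ P  input=int if int $  — expand P → int if int
step 9: stack=$ int if int  input=int if int $  — match int
step 10: stack=$ int if  input=if int $  — match if
step 11: stack=$ int  input=int $  — match int
Accept reached after 11 steps.

11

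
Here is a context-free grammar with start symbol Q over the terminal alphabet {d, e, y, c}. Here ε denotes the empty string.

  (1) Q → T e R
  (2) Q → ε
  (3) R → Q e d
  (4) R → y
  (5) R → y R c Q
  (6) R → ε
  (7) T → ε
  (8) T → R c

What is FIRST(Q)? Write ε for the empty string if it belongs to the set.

{ε, c, e, y}

FIRST(Q) = {ε, c, e, y}  (via T e R)
FIRST(R) = {ε, c, e, y}  (via Q e d)
FIRST(T) = {ε, c, e, y}  (via R c)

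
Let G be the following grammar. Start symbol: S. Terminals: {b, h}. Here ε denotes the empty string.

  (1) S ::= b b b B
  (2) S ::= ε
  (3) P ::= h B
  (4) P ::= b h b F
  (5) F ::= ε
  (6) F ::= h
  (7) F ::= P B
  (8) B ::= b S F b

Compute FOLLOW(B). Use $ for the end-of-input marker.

FIRST(S): from S::=b b b B we get {b}; from S::=ε we get {ε}. So FIRST(S) = {ε, b}.
FIRST(P): from P::=h B we get {h}; from P::=b h b F we get {b}. So FIRST(P) = {b, h}.
FIRST(B): from B::=b S F b we get {b}. So FIRST(B) = {b}.
FIRST(F): from F::=ε we get {ε}; from F::=h we get {h}; from F::=P B we get {b, h}. So FIRST(F) = {ε, b, h}.
FOLLOW(S) includes $ since S is the start symbol.
FOLLOW(S): in B::=b S F b, S is followed by F b with FIRST {b, h}. Thus FOLLOW(S) = {$, b, h}.
FOLLOW(P): in F::=P B, P is followed by B with FIRST {b}. Thus FOLLOW(P) = {b}.
FOLLOW(F): in P::=b h b F, the suffix after F is empty, so FOLLOW(F) ⊇ FOLLOW(P) = {b}; in B::=b S F b, F is followed by b with FIRST {b}. Thus FOLLOW(F) = {b}.
FOLLOW(B): in S::=b b b B, the suffix after B is empty, so FOLLOW(B) ⊇ FOLLOW(S) = {$, b, h}; in P::=h B, the suffix after B is empty, so FOLLOW(B) ⊇ FOLLOW(P) = {b}; in F::=P B, the suffix after B is empty, so FOLLOW(B) ⊇ FOLLOW(F) = {b}. Thus FOLLOW(B) = {$, b, h}.

{$, b, h}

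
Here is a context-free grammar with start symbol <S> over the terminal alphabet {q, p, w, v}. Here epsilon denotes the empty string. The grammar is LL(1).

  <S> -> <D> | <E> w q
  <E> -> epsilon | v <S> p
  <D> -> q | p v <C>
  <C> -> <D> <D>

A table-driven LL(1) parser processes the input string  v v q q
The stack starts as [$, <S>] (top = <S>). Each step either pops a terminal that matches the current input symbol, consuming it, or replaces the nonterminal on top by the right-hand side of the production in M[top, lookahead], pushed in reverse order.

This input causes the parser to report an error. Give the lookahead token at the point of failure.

step 1: stack=$ <S>  input=v v q q $  — expand <S> -> <E> w q
step 2: stack=$ q w <E>  input=v v q q $  — expand <E> -> v <S> p
step 3: stack=$ q w p <S> v  input=v v q q $  — match v
step 4: stack=$ q w p <S>  input=v q q $  — expand <S> -> <E> w q
step 5: stack=$ q w p q w <E>  input=v q q $  — expand <E> -> v <S> p
step 6: stack=$ q w p q w p <S> v  input=v q q $  — match v
step 7: stack=$ q w p q w p <S>  input=q q $  — expand <S> -> <D>
step 8: stack=$ q w p q w p <D>  input=q q $  — expand <D> -> q
step 9: stack=$ q w p q w p q  input=q q $  — match q
step 10: stack=$ q w p q w p  input=q $  — error: top is terminal p but lookahead is q

q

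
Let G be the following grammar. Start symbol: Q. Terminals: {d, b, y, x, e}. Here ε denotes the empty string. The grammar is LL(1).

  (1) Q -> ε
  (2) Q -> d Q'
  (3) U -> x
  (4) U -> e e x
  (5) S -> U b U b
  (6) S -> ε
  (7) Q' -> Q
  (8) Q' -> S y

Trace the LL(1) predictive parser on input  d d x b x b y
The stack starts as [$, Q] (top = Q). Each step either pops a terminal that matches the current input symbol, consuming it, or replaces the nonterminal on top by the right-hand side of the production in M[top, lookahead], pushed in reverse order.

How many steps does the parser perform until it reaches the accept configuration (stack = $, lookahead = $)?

      Stack        Input            Action
   1  $ Q          d d x b x b y $  expand Q -> d Q'
   2  $ Q' d       d d x b x b y $  match d
   3  $ Q'         d x b x b y $    expand Q' -> Q
   4  $ Q          d x b x b y $    expand Q -> d Q'
   5  $ Q' d       d x b x b y $    match d
   6  $ Q'         x b x b y $      expand Q' -> S y
   7  $ y S        x b x b y $      expand S -> U b U b
   8  $ y b U b U  x b x b y $      expand U -> x
   9  $ y b U b x  x b x b y $      match x
  10  $ y b U b    b x b y $        match b
  11  $ y b U      x b y $          expand U -> x
  12  $ y b x      x b y $          match x
  13  $ y b        b y $            match b
  14  $ y          y $              match y
Accept reached after 14 steps.

14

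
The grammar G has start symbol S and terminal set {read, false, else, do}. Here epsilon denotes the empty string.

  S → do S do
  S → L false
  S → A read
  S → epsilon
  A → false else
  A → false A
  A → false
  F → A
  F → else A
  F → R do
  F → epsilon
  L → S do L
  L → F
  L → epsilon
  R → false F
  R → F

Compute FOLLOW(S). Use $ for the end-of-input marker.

FIRST(A) = {false}
FIRST(S) = {epsilon, do, else, false}  (via L false, A read)
FIRST(F) = {epsilon, do, else, false}  (via A, R do)
FIRST(L) = {epsilon, do, else, false}  (via S do L, F)
FIRST(R) = {epsilon, do, else, false}  (via F)
FOLLOW(S) includes $ since S is the start symbol.
FOLLOW(S): in S→do S do, S is followed by do with FIRST {do}; in L→S do L, S is followed by do L with FIRST {do}. Thus FOLLOW(S) = {$, do}.
FOLLOW(L): in S→L false, L is followed by false with FIRST {false}; in L→S do L, the suffix after L is empty (adds nothing new). Thus FOLLOW(L) = {false}.
FOLLOW(R): in F→R do, R is followed by do with FIRST {do}. Thus FOLLOW(R) = {do}.
FOLLOW(F): in L→F, the suffix after F is empty, so FOLLOW(F) ⊇ FOLLOW(L) = {false}; in R→false F, the suffix after F is empty, so FOLLOW(F) ⊇ FOLLOW(R) = {do}; in R→F, the suffix after F is empty, so FOLLOW(F) ⊇ FOLLOW(R) = {do}. Thus FOLLOW(F) = {do, false}.
FOLLOW(A): in S→A read, A is followed by read with FIRST {read}; in A→false A, the suffix after A is empty (adds nothing new); in F→A, the suffix after A is empty, so FOLLOW(A) ⊇ FOLLOW(F) = {do, false}; in F→else A, the suffix after A is empty, so FOLLOW(A) ⊇ FOLLOW(F) = {do, false}. Thus FOLLOW(A) = {do, false, read}.

{$, do}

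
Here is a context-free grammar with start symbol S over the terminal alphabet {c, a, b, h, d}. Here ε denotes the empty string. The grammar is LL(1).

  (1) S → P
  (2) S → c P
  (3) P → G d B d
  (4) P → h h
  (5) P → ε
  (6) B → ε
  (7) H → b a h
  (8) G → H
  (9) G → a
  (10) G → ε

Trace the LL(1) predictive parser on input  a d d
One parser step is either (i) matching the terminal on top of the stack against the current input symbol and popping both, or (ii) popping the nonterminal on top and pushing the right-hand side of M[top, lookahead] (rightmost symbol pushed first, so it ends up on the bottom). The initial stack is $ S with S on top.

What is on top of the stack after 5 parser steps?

     Stack      Input    Action
  1  $ S        a d d $  expand S → P
  2  $ P        a d d $  expand P → G d B d
  3  $ d B d G  a d d $  expand G → a
  4  $ d B d a  a d d $  match a
  5  $ d B d    d d $    match d
Stack after step 5: $ d B (top = B).

B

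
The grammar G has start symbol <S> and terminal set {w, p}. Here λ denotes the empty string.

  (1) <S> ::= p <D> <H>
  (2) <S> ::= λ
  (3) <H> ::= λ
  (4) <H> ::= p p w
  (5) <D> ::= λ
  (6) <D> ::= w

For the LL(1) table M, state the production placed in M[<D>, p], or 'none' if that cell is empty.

<D> ::= λ

FIRST(<S>): from <S>::=p <D> <H> we get {p}; from <S>::=λ we get {λ}. So FIRST(<S>) = {λ, p}.
FIRST(<H>): from <H>::=λ we get {λ}; from <H>::=p p w we get {p}. So FIRST(<H>) = {λ, p}.
FIRST(<D>): from <D>::=λ we get {λ}; from <D>::=w we get {w}. So FIRST(<D>) = {λ, w}.
FOLLOW(<S>) includes $ since <S> is the start symbol.
FOLLOW(<S>): <S> appears on no right-hand side. Thus FOLLOW(<S>) = {$}.
FOLLOW(<D>): in <S>::=p <D> <H>, <D> is followed by <H> with FIRST {λ, p}; in <S>::=p <D> <H>, the suffix after <D> is nullable, so FOLLOW(<D>) ⊇ FOLLOW(<S>) = {$}. Thus FOLLOW(<D>) = {$, p}.
For <D> ::= λ: FIRST(λ) = {λ}, so it goes in M[<D>, t] for t ∈ {}; since λ ∈ FIRST, also for every t ∈ FOLLOW(<D>) = {$, p}.
For <D> ::= w: FIRST(w) = {w}, so it goes in M[<D>, t] for t ∈ {w}.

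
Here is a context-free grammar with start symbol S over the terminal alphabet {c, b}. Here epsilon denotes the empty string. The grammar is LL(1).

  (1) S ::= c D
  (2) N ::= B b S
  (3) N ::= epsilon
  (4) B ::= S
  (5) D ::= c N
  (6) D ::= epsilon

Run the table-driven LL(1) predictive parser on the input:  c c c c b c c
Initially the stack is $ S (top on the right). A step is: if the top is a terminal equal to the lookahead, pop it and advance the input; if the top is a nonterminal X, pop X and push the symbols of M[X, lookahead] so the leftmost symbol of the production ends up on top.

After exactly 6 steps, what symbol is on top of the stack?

     Stack    Input            Action
  1  $ S      c c c c b c c $  expand S ::= c D
  2  $ D c    c c c c b c c $  match c
  3  $ D      c c c b c c $    expand D ::= c N
  4  $ N c    c c c b c c $    match c
  5  $ N      c c b c c $      expand N ::= B b S
  6  $ S b B  c c b c c $      expand B ::= S
Stack after step 6: $ S b S (top = S).

S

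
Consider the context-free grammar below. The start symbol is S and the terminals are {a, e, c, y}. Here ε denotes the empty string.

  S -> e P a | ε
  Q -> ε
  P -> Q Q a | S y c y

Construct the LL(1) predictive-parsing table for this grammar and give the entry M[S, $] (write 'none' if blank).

S -> ε

FIRST(S): from S->e P a we get {e}; from S->ε we get {ε}. So FIRST(S) = {ε, e}.
FIRST(Q): from Q->ε we get {ε}. So FIRST(Q) = {ε}.
FIRST(P): from P->Q Q a we get {a}; from P->S y c y we get {e, y}. So FIRST(P) = {a, e, y}.
FOLLOW(S) includes $ since S is the start symbol.
FOLLOW(S): in P->S y c y, S is followed by y c y with FIRST {y}. Thus FOLLOW(S) = {$, y}.
For S -> e P a: FIRST(e P a) = {e}, so it goes in M[S, t] for t ∈ {e}.
For S -> ε: FIRST(ε) = {ε}, so it goes in M[S, t] for t ∈ {}; since ε ∈ FIRST, also for every t ∈ FOLLOW(S) = {$, y}.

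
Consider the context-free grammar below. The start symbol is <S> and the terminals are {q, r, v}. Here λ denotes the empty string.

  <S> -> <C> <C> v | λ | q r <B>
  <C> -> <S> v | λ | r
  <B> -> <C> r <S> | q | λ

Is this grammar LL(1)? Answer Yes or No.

FIRST(<S>) = {λ, q, r, v}
FIRST(<C>) = {λ, q, r, v}
FIRST(<B>) = {λ, q, r, v}
FOLLOW(<S>) = {$, v}
FOLLOW(<C>) = {q, r, v}
FOLLOW(<B>) = {$, v}
Cell M[<B>, q] receives both <B> -> <C> r <S> and <B> -> q — the grammar is not LL(1).

No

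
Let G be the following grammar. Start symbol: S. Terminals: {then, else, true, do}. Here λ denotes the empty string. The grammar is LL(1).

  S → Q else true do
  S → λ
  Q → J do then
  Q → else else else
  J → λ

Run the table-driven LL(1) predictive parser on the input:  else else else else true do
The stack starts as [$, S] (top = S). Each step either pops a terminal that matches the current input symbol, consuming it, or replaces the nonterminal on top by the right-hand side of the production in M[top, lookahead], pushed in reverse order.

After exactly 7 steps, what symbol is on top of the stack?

do

step 1: stack=$ S  input=else else else else true do $  — expand S → Q else true do
step 2: stack=$ do true else Q  input=else else else else true do $  — expand Q → else else else
step 3: stack=$ do true else else else else  input=else else else else true do $  — match else
step 4: stack=$ do true else else else  input=else else else true do $  — match else
step 5: stack=$ do true else else  input=else else true do $  — match else
step 6: stack=$ do true else  input=else true do $  — match else
step 7: stack=$ do true  input=true do $  — match true
Stack after step 7: $ do (top = do).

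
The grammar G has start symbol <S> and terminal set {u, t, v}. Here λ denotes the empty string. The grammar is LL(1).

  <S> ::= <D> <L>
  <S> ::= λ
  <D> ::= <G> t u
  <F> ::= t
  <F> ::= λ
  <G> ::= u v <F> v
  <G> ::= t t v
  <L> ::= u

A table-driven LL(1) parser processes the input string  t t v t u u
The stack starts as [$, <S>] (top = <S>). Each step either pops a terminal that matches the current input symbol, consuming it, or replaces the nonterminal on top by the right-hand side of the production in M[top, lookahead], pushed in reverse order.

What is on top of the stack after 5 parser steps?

step 1: stack=$ <S>  input=t t v t u u $  — expand <S> ::= <D> <L>
step 2: stack=$ <L> <D>  input=t t v t u u $  — expand <D> ::= <G> t u
step 3: stack=$ <L> u t <G>  input=t t v t u u $  — expand <G> ::= t t v
step 4: stack=$ <L> u t v t t  input=t t v t u u $  — match t
step 5: stack=$ <L> u t v t  input=t v t u u $  — match t
Stack after step 5: $ <L> u t v (top = v).

v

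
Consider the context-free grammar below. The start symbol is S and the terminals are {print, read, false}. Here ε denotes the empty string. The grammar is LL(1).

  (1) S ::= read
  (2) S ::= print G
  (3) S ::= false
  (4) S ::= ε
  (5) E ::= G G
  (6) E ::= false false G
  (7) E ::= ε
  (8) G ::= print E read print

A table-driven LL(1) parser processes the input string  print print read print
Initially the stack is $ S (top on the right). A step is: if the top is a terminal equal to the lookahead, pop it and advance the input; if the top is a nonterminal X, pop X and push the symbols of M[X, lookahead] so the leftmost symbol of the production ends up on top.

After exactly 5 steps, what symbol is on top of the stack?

read

     Stack                 Input                     Action
  1  $ S                   print print read print $  expand S ::= print G
  2  $ G print             print print read print $  match print
  3  $ G                   print read print $        expand G ::= print E read print
  4  $ print read E print  print read print $        match print
  5  $ print read E        read print $              expand E ::= ε
Stack after step 5: $ print read (top = read).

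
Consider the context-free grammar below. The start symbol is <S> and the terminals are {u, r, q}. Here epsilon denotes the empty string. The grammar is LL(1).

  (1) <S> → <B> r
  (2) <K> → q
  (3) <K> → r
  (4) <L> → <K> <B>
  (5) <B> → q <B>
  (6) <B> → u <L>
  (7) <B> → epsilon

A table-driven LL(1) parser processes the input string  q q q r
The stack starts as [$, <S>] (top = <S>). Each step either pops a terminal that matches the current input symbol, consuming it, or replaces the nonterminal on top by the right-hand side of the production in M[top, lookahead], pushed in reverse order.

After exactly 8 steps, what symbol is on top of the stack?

r

step 1: stack=$ <S>  input=q q q r $  — expand <S> → <B> r
step 2: stack=$ r <B>  input=q q q r $  — expand <B> → q <B>
step 3: stack=$ r <B> q  input=q q q r $  — match q
step 4: stack=$ r <B>  input=q q r $  — expand <B> → q <B>
step 5: stack=$ r <B> q  input=q q r $  — match q
step 6: stack=$ r <B>  input=q r $  — expand <B> → q <B>
step 7: stack=$ r <B> q  input=q r $  — match q
step 8: stack=$ r <B>  input=r $  — expand <B> → epsilon
Stack after step 8: $ r (top = r).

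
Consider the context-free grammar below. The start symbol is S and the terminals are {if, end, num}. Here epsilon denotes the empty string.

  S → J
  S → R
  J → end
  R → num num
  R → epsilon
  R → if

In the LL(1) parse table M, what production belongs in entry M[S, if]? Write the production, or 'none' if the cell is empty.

FIRST(J) = {end}
FIRST(R) = {epsilon, if, num}
FIRST(S) = {epsilon, end, if, num}  (via J, R)
FOLLOW(S) includes $ since S is the start symbol.
FOLLOW(S): S appears on no right-hand side. Thus FOLLOW(S) = {$}.
For S → J: FIRST(J) = {end}, so it goes in M[S, t] for t ∈ {end}.
For S → R: FIRST(R) = {epsilon, if, num}, so it goes in M[S, t] for t ∈ {if, num}; since epsilon ∈ FIRST, also for every t ∈ FOLLOW(S) = {$}.

S → R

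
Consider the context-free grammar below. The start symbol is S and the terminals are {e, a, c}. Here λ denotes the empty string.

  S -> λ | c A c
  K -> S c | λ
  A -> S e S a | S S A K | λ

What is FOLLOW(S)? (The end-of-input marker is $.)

{$, a, c, e}

FIRST(S): from S->λ we get {λ}; from S->c A c we get {c}. So FIRST(S) = {λ, c}.
FIRST(K): from K->S c we get {c}; from K->λ we get {λ}. So FIRST(K) = {λ, c}.
FIRST(A): from A->S e S a we get {c, e}; from A->S S A K we get {λ, c, e}; from A->λ we get {λ}. So FIRST(A) = {λ, c, e}.
FOLLOW(S) includes $ since S is the start symbol.
FOLLOW(A): in S->c A c, A is followed by c with FIRST {c}; in A->S S A K, A is followed by K with FIRST {λ, c}; in A->S S A K, the suffix after A is nullable (adds nothing new). Thus FOLLOW(A) = {c}.
FOLLOW(S): in K->S c, S is followed by c with FIRST {c}; in A->S e S a (occurrence 1), S is followed by e S a with FIRST {e}; in A->S e S a (occurrence 2), S is followed by a with FIRST {a}; in A->S S A K (occurrence 1), S is followed by S A K with FIRST {λ, c, e}; in A->S S A K (occurrence 1), the suffix after S is nullable, so FOLLOW(S) ⊇ FOLLOW(A) = {c}; in A->S S A K (occurrence 2), S is followed by A K with FIRST {λ, c, e}; in A->S S A K (occurrence 2), the suffix after S is nullable, so FOLLOW(S) ⊇ FOLLOW(A) = {c}. Thus FOLLOW(S) = {$, a, c, e}.
FOLLOW(K): in A->S S A K, the suffix after K is empty, so FOLLOW(K) ⊇ FOLLOW(A) = {c}. Thus FOLLOW(K) = {c}.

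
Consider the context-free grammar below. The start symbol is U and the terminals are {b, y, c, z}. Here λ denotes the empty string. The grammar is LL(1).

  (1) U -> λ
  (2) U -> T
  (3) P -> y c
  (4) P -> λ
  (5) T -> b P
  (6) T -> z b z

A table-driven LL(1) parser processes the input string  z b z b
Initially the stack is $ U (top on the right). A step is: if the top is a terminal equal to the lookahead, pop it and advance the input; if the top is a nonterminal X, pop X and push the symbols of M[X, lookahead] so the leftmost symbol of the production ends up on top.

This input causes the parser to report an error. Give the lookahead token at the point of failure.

b

     Stack    Input      Action
  1  $ U      z b z b $  expand U -> T
  2  $ T      z b z b $  expand T -> z b z
  3  $ z b z  z b z b $  match z
  4  $ z b    b z b $    match b
  5  $ z      z b $      match z
  6  $        b $        error: stack empty but input remains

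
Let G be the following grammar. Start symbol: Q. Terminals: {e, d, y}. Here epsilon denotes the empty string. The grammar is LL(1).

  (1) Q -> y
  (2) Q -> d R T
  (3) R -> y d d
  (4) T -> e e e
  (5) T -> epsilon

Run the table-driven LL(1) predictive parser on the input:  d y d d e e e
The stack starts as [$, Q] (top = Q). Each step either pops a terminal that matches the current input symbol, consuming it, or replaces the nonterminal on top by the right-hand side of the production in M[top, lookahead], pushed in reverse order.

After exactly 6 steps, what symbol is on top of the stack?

T

     Stack      Input            Action
  1  $ Q        d y d d e e e $  expand Q -> d R T
  2  $ T R d    d y d d e e e $  match d
  3  $ T R      y d d e e e $    expand R -> y d d
  4  $ T d d y  y d d e e e $    match y
  5  $ T d d    d d e e e $      match d
  6  $ T d      d e e e $        match d
Stack after step 6: $ T (top = T).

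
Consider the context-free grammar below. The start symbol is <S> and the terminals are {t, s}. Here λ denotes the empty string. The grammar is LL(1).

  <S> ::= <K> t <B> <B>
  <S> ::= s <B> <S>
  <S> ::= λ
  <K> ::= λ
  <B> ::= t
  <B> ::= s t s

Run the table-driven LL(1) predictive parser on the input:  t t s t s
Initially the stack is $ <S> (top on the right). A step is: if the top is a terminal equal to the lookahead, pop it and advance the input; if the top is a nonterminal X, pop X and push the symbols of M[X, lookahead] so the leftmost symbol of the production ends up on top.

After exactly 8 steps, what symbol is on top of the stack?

step 1: stack=$ <S>  input=t t s t s $  — expand <S> ::= <K> t <B> <B>
step 2: stack=$ <B> <B> t <K>  input=t t s t s $  — expand <K> ::= λ
step 3: stack=$ <B> <B> t  input=t t s t s $  — match t
step 4: stack=$ <B> <B>  input=t s t s $  — expand <B> ::= t
step 5: stack=$ <B> t  input=t s t s $  — match t
step 6: stack=$ <B>  input=s t s $  — expand <B> ::= s t s
step 7: stack=$ s t s  input=s t s $  — match s
step 8: stack=$ s t  input=t s $  — match t
Stack after step 8: $ s (top = s).

s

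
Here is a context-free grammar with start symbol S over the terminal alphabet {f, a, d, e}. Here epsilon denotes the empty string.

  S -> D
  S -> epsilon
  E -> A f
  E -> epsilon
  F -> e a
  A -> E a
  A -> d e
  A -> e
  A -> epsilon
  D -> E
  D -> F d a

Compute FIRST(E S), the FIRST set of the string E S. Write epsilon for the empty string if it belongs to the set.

FIRST(F): from F->e a we get {e}. So FIRST(F) = {e}.
FIRST(S): from S->D we get {epsilon, a, d, e, f}; from S->epsilon we get {epsilon}. So FIRST(S) = {epsilon, a, d, e, f}.
FIRST(E): from E->A f we get {a, d, e, f}; from E->epsilon we get {epsilon}. So FIRST(E) = {epsilon, a, d, e, f}.
FIRST(A): from A->E a we get {a, d, e, f}; from A->d e we get {d}; from A->e we get {e}; from A->epsilon we get {epsilon}. So FIRST(A) = {epsilon, a, d, e, f}.
FIRST(D): from D->E we get {epsilon, a, d, e, f}; from D->F d a we get {e}. So FIRST(D) = {epsilon, a, d, e, f}.
FIRST(E S): take FIRST of each symbol in turn, carrying on past any symbol whose FIRST contains epsilon; result {epsilon, a, d, e, f}.

{epsilon, a, d, e, f}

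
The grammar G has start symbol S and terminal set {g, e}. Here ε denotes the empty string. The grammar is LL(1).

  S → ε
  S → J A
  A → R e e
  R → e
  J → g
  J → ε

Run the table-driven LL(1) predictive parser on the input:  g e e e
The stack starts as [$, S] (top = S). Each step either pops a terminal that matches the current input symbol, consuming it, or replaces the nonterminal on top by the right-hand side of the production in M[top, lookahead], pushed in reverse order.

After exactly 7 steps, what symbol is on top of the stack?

     Stack    Input      Action
  1  $ S      g e e e $  expand S → J A
  2  $ A J    g e e e $  expand J → g
  3  $ A g    g e e e $  match g
  4  $ A      e e e $    expand A → R e e
  5  $ e e R  e e e $    expand R → e
  6  $ e e e  e e e $    match e
  7  $ e e    e e $      match e
Stack after step 7: $ e (top = e).

e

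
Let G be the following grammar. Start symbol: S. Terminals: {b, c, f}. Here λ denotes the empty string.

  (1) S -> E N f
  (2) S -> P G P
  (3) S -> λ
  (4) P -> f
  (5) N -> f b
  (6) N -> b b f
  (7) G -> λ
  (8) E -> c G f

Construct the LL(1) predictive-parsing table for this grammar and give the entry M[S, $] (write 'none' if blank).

S -> λ

FIRST(P): from P->f we get {f}. So FIRST(P) = {f}.
FIRST(N): from N->f b we get {f}; from N->b b f we get {b}. So FIRST(N) = {b, f}.
FIRST(G): from G->λ we get {λ}. So FIRST(G) = {λ}.
FIRST(E): from E->c G f we get {c}. So FIRST(E) = {c}.
FIRST(S): from S->E N f we get {c}; from S->P G P we get {f}; from S->λ we get {λ}. So FIRST(S) = {λ, c, f}.
FOLLOW(S) includes $ since S is the start symbol.
FOLLOW(S): S appears on no right-hand side. Thus FOLLOW(S) = {$}.
For S -> E N f: FIRST(E N f) = {c}, so it goes in M[S, t] for t ∈ {c}.
For S -> P G P: FIRST(P G P) = {f}, so it goes in M[S, t] for t ∈ {f}.
For S -> λ: FIRST(λ) = {λ}, so it goes in M[S, t] for t ∈ {}; since λ ∈ FIRST, also for every t ∈ FOLLOW(S) = {$}.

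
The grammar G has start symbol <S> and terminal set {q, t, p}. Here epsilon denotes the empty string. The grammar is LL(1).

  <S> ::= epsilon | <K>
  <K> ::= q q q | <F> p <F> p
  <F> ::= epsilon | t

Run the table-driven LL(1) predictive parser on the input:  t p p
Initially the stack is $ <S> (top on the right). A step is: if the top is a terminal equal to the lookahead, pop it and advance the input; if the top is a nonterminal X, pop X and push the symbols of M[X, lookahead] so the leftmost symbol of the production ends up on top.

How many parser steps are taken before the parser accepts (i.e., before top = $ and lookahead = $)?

step 1: stack=$ <S>  input=t p p $  — expand <S> ::= <K>
step 2: stack=$ <K>  input=t p p $  — expand <K> ::= <F> p <F> p
step 3: stack=$ p <F> p <F>  input=t p p $  — expand <F> ::= t
step 4: stack=$ p <F> p t  input=t p p $  — match t
step 5: stack=$ p <F> p  input=p p $  — match p
step 6: stack=$ p <F>  input=p $  — expand <F> ::= epsilon
step 7: stack=$ p  input=p $  — match p
Accept reached after 7 steps.

7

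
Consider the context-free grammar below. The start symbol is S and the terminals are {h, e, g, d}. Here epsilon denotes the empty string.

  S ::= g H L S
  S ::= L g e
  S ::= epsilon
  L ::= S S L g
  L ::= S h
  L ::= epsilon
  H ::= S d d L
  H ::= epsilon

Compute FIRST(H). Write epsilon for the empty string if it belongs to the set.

{epsilon, d, g, h}

FIRST(S) = {epsilon, g, h}  (via L g e)
FIRST(L) = {epsilon, g, h}  (via S S L g, S h)
FIRST(H) = {epsilon, d, g, h}  (via S d d L)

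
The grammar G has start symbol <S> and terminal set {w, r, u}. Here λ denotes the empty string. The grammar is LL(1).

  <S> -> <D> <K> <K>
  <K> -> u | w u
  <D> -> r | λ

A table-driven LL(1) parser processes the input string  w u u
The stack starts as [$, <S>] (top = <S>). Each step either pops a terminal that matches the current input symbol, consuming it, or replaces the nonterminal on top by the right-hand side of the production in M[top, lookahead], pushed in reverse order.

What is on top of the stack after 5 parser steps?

     Stack          Input    Action
  1  $ <S>          w u u $  expand <S> -> <D> <K> <K>
  2  $ <K> <K> <D>  w u u $  expand <D> -> λ
  3  $ <K> <K>      w u u $  expand <K> -> w u
  4  $ <K> u w      w u u $  match w
  5  $ <K> u        u u $    match u
Stack after step 5: $ <K> (top = <K>).

<K>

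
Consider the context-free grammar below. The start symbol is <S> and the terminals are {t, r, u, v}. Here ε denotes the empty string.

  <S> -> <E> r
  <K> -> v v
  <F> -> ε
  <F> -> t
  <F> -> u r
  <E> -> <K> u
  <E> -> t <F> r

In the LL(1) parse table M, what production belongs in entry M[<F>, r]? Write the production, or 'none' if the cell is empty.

<F> -> ε

FIRST(<K>): from <K>->v v we get {v}. So FIRST(<K>) = {v}.
FIRST(<F>): from <F>->ε we get {ε}; from <F>->t we get {t}; from <F>->u r we get {u}. So FIRST(<F>) = {ε, t, u}.
FIRST(<E>): from <E>-><K> u we get {v}; from <E>->t <F> r we get {t}. So FIRST(<E>) = {t, v}.
FIRST(<S>): from <S>-><E> r we get {t, v}. So FIRST(<S>) = {t, v}.
FOLLOW(<S>) includes $ since <S> is the start symbol.
FOLLOW(<F>): in <E>->t <F> r, <F> is followed by r with FIRST {r}. Thus FOLLOW(<F>) = {r}.
For <F> -> ε: FIRST(ε) = {ε}, so it goes in M[<F>, t] for t ∈ {}; since ε ∈ FIRST, also for every t ∈ FOLLOW(<F>) = {r}.
For <F> -> t: FIRST(t) = {t}, so it goes in M[<F>, t] for t ∈ {t}.
For <F> -> u r: FIRST(u r) = {u}, so it goes in M[<F>, t] for t ∈ {u}.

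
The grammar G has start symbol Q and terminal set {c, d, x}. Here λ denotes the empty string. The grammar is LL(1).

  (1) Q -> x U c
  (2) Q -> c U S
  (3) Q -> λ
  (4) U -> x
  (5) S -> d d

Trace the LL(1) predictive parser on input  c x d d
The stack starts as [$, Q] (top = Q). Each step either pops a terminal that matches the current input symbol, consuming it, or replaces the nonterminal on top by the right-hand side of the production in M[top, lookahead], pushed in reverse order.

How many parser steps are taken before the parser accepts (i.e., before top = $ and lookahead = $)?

     Stack    Input      Action
  1  $ Q      c x d d $  expand Q -> c U S
  2  $ S U c  c x d d $  match c
  3  $ S U    x d d $    expand U -> x
  4  $ S x    x d d $    match x
  5  $ S      d d $      expand S -> d d
  6  $ d d    d d $      match d
  7  $ d      d $        match d
Accept reached after 7 steps.

7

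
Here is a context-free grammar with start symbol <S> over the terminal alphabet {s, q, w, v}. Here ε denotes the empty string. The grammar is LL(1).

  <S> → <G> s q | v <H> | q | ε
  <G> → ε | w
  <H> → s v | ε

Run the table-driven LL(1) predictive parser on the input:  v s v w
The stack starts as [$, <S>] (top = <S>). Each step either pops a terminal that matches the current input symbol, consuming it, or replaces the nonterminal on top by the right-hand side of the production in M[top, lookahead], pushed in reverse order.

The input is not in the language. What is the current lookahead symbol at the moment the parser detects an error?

w

     Stack    Input      Action
  1  $ <S>    v s v w $  expand <S> → v <H>
  2  $ <H> v  v s v w $  match v
  3  $ <H>    s v w $    expand <H> → s v
  4  $ v s    s v w $    match s
  5  $ v      v w $      match v
  6  $        w $        error: stack empty but input remains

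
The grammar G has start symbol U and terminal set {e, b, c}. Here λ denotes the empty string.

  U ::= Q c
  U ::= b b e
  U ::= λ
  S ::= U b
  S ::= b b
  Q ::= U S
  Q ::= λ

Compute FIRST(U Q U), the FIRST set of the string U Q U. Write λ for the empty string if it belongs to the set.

FIRST(U): from U::=Q c we get {b, c}; from U::=b b e we get {b}; from U::=λ we get {λ}. So FIRST(U) = {λ, b, c}.
FIRST(S): from S::=U b we get {b, c}; from S::=b b we get {b}. So FIRST(S) = {b, c}.
FIRST(Q): from Q::=U S we get {b, c}; from Q::=λ we get {λ}. So FIRST(Q) = {λ, b, c}.
FIRST(U Q U): take FIRST of each symbol in turn, carrying on past any symbol whose FIRST contains λ; result {λ, b, c}.

{λ, b, c}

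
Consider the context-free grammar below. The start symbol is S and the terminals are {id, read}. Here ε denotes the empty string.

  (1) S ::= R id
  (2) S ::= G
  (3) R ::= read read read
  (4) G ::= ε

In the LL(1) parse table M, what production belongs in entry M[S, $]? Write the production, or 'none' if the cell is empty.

S ::= G

FIRST(R) = {read}
FIRST(G) = {ε}
FIRST(S) = {ε, read}  (via R id, G)
FOLLOW(S) includes $ since S is the start symbol.
FOLLOW(S): S appears on no right-hand side. Thus FOLLOW(S) = {$}.
For S ::= R id: FIRST(R id) = {read}, so it goes in M[S, t] for t ∈ {read}.
For S ::= G: FIRST(G) = {ε}, so it goes in M[S, t] for t ∈ {}; since ε ∈ FIRST, also for every t ∈ FOLLOW(S) = {$}.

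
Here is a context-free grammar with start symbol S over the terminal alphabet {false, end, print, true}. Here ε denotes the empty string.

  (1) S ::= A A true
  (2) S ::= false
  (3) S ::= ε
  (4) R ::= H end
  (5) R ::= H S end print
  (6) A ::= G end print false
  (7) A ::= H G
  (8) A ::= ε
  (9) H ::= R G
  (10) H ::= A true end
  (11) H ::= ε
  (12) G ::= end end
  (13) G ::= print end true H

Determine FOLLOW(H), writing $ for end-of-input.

FIRST(G) = {end, print}
FIRST(S) = {ε, end, false, print, true}  (via A A true)
FIRST(R) = {end, false, print, true}  (via H end, H S end print)
FIRST(A) = {ε, end, false, print, true}  (via G end print false, H G)
FIRST(H) = {ε, end, false, print, true}  (via R G, A true end)
FOLLOW(S) includes $ since S is the start symbol.
FOLLOW(S): in R::=H S end print, S is followed by end print with FIRST {end}. Thus FOLLOW(S) = {$, end}.
FOLLOW(R): in H::=R G, R is followed by G with FIRST {end, print}. Thus FOLLOW(R) = {end, print}.
FOLLOW(A): in S::=A A true (occurrence 1), A is followed by A true with FIRST {end, false, print, true}; in S::=A A true (occurrence 2), A is followed by true with FIRST {true}; in H::=A true end, A is followed by true end with FIRST {true}. Thus FOLLOW(A) = {end, false, print, true}.
FOLLOW(H): in R::=H end, H is followed by end with FIRST {end}; in R::=H S end print, H is followed by S end print with FIRST {end, false, print, true}; in A::=H G, H is followed by G with FIRST {end, print}; in G::=print end true H, the suffix after H is empty, so FOLLOW(H) ⊇ FOLLOW(G) = {end, false, print, true}. Thus FOLLOW(H) = {end, false, print, true}.
FOLLOW(G): in A::=G end print false, G is followed by end print false with FIRST {end}; in A::=H G, the suffix after G is empty, so FOLLOW(G) ⊇ FOLLOW(A) = {end, false, print, true}; in H::=R G, the suffix after G is empty, so FOLLOW(G) ⊇ FOLLOW(H) = {end, false, print, true}. Thus FOLLOW(G) = {end, false, print, true}.

{end, false, print, true}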